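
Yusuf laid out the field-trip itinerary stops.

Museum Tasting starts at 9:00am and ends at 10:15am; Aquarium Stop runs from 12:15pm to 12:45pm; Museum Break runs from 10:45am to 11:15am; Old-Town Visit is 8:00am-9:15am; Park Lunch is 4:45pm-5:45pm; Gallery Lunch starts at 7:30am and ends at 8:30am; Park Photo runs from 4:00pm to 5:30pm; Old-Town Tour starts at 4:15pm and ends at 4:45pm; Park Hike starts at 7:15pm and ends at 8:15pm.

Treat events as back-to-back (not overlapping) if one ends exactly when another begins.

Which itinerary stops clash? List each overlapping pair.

Gallery Lunch & Old-Town Visit, Museum Tasting & Old-Town Visit, Old-Town Tour & Park Photo, Park Lunch & Park Photo

Check each pair: they overlap iff neither finishes before the other starts.
Sorted by start: Gallery Lunch, Old-Town Visit, Museum Tasting, Museum Break, Aquarium Stop, Park Photo, Old-Town Tour, Park Lunch, Park Hike.
Old-Town Visit starts before Gallery Lunch ends → Gallery Lunch and Old-Town Visit overlap.
Museum Tasting starts after Gallery Lunch ends; Gallery Lunch is clear from here.
Museum Tasting starts before Old-Town Visit ends → Old-Town Visit and Museum Tasting overlap.
Museum Break starts after Old-Town Visit ends; Old-Town Visit is clear from here.
Museum Break starts after Museum Tasting ends; Museum Tasting is clear from here.
Aquarium Stop starts after Museum Break ends; Museum Break is clear from here.
Park Photo starts after Aquarium Stop ends; Aquarium Stop is clear from here.
Old-Town Tour starts before Park Photo ends → Park Photo and Old-Town Tour overlap.
Park Lunch starts before Park Photo ends → Park Photo and Park Lunch overlap.
Park Hike starts after Park Photo ends.
Park Lunch starts exactly when Old-Town Tour ends (back-to-back, no overlap); Old-Town Tour is clear from here.
Park Hike starts after Park Lunch ends.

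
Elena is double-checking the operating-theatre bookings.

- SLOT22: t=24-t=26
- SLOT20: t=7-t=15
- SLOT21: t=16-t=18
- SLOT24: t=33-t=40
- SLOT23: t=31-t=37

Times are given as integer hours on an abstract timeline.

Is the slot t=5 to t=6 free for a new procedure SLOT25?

Yes — the slot is free

SLOT20: starts t=7 at or after SLOT25 ends t=6 → clear.
SLOT21: starts t=16 at or after SLOT25 ends t=6 → clear.
SLOT22: starts t=24 at or after SLOT25 ends t=6 → clear.
SLOT23: starts t=31 at or after SLOT25 ends t=6 → clear.
SLOT24: starts t=33 at or after SLOT25 ends t=6 → clear.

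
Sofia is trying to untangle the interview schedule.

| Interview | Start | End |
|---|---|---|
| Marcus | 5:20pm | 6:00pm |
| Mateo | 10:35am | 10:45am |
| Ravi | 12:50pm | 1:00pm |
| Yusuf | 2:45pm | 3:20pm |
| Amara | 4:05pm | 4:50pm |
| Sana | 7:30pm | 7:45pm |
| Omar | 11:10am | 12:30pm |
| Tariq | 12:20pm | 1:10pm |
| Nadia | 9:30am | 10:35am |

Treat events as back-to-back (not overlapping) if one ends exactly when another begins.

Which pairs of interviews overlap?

Omar & Tariq, Ravi & Tariq

Two intervals overlap when each starts before the other ends.
Sorted by start: Nadia, Mateo, Omar, Tariq, Ravi, Yusuf, Amara, Marcus, Sana.
Mateo starts exactly when Nadia ends (back-to-back, no overlap) — done with Nadia.
Omar starts after Mateo ends — done with Mateo.
Tariq starts before Omar ends → Omar and Tariq overlap.
Ravi starts after Omar ends — done with Omar.
Ravi starts before Tariq ends → Tariq and Ravi overlap.
Yusuf starts after Tariq ends — done with Tariq.
Yusuf starts after Ravi ends — done with Ravi.
Amara starts after Yusuf ends — done with Yusuf.
Marcus starts after Amara ends — done with Amara.
Sana starts after Marcus ends.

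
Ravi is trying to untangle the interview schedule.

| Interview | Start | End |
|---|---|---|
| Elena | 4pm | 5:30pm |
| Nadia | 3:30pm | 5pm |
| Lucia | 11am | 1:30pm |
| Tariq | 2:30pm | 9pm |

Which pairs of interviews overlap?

Elena & Nadia, Elena & Tariq, Nadia & Tariq

Sorted by start: Lucia, Tariq, Nadia, Elena.
Tariq starts after Lucia ends, so nothing later overlaps Lucia either.
Nadia starts before Tariq ends → Tariq and Nadia overlap.
Elena starts before Tariq ends → Tariq and Elena overlap.
Elena starts before Nadia ends → Nadia and Elena overlap.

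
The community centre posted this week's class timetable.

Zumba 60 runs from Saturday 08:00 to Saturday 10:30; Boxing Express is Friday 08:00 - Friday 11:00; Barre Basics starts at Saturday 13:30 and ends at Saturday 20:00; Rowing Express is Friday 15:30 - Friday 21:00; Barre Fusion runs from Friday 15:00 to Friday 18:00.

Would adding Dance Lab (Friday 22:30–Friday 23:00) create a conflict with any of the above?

No — it doesn't clash with anything

Boxing Express: ends Friday 11:00 at or before Dance Lab starts Friday 22:30 → clear.
Barre Fusion: ends Friday 18:00 at or before Dance Lab starts Friday 22:30 → clear.
Rowing Express: ends Friday 21:00 at or before Dance Lab starts Friday 22:30 → clear.
Zumba 60: starts Saturday 08:00 at or after Dance Lab ends Friday 23:00 → clear.
Barre Basics: starts Saturday 13:30 at or after Dance Lab ends Friday 23:00 → clear.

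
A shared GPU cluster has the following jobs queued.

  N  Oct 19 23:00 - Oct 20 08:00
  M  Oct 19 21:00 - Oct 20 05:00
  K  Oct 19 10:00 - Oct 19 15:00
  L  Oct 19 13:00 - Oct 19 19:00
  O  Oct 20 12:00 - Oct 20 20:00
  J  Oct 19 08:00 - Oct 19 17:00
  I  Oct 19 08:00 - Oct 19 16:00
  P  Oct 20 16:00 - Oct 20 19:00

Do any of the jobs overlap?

Sorted by start: I, J, K, L, M, N, O, P.
J starts before I ends → I and J overlap.
That's a conflict, so the schedule is not conflict-free.

Yes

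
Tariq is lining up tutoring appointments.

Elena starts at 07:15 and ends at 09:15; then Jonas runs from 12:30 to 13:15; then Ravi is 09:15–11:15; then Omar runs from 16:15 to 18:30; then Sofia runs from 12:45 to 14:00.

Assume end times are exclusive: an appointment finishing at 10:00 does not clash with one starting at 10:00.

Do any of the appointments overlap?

Sorted by start: Elena, Ravi, Jonas, Sofia, Omar.
Ravi starts exactly when Elena ends (back-to-back, no overlap) — done with Elena.
Jonas starts after Ravi ends — done with Ravi.
Sofia starts before Jonas ends → Jonas and Sofia overlap.
That's a conflict, so the schedule is not conflict-free.

Yes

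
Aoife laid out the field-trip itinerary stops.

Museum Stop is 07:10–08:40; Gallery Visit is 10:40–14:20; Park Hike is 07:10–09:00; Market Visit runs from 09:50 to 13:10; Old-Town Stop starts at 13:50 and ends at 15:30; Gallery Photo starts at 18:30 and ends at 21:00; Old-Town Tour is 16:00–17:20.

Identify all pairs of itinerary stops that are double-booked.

Gallery Visit & Market Visit, Gallery Visit & Old-Town Stop, Museum Stop & Park Hike

Check each pair: they overlap iff neither finishes before the other starts.
Sorted by start: Museum Stop, Park Hike, Market Visit, Gallery Visit, Old-Town Stop, Old-Town Tour, Gallery Photo.
Park Hike starts before Museum Stop ends → Museum Stop and Park Hike overlap.
Market Visit starts after Museum Stop ends, so nothing later overlaps Museum Stop either.
Market Visit starts after Park Hike ends, so nothing later overlaps Park Hike either.
Gallery Visit starts before Market Visit ends → Market Visit and Gallery Visit overlap.
Old-Town Stop starts after Market Visit ends, so nothing later overlaps Market Visit either.
Old-Town Stop starts before Gallery Visit ends → Gallery Visit and Old-Town Stop overlap.
Old-Town Tour starts after Gallery Visit ends, so nothing later overlaps Gallery Visit either.
Old-Town Tour starts after Old-Town Stop ends, so nothing later overlaps Old-Town Stop either.
Gallery Photo starts after Old-Town Tour ends.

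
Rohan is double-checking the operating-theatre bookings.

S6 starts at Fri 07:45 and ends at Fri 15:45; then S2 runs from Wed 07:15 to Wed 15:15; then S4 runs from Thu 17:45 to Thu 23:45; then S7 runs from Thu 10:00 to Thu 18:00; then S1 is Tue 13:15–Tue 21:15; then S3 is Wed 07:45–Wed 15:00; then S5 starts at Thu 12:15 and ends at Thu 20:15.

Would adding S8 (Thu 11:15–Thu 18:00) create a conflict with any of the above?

S1: ends Tue 21:15 at or before S8 starts Thu 11:15 → clear.
S2: ends Wed 15:15 at or before S8 starts Thu 11:15 → clear.
S3: ends Wed 15:00 at or before S8 starts Thu 11:15 → clear.
S7: starts Thu 10:00 before S8 ends Thu 18:00, and ends Thu 18:00 after S8 starts Thu 11:15 → overlap.
S5: starts Thu 12:15 before S8 ends Thu 18:00, and ends Thu 20:15 after S8 starts Thu 11:15 → overlap.
S4: starts Thu 17:45 before S8 ends Thu 18:00, and ends Thu 23:45 after S8 starts Thu 11:15 → overlap.
S6: starts Fri 07:45 at or after S8 ends Thu 18:00 → clear.
S8 overlaps S4, S5, S7.

Yes — it overlaps S4, S5, S7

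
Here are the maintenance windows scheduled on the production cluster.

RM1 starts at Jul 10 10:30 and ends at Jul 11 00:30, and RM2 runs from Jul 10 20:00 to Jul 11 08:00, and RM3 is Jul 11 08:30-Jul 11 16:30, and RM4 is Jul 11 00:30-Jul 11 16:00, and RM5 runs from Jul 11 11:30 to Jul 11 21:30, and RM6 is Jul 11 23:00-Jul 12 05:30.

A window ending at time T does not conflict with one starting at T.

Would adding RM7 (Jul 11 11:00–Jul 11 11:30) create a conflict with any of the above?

RM1: ends Jul 11 00:30 at or before RM7 starts Jul 11 11:00 → clear.
RM2: ends Jul 11 08:00 at or before RM7 starts Jul 11 11:00 → clear.
RM4: starts Jul 11 00:30 before RM7 ends Jul 11 11:30, and ends Jul 11 16:00 after RM7 starts Jul 11 11:00 → overlap.
RM3: starts Jul 11 08:30 before RM7 ends Jul 11 11:30, and ends Jul 11 16:30 after RM7 starts Jul 11 11:00 → overlap.
RM5: starts Jul 11 11:30 at or after RM7 ends Jul 11 11:30 → clear.
RM6: starts Jul 11 23:00 at or after RM7 ends Jul 11 11:30 → clear.
RM7 overlaps RM3, RM4.

Yes — it overlaps RM3, RM4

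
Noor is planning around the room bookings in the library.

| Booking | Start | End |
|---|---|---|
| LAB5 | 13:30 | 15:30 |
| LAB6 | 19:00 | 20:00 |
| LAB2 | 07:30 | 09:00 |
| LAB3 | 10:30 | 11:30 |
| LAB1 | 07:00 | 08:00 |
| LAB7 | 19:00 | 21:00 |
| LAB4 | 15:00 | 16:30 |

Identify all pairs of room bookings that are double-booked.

LAB1 & LAB2, LAB4 & LAB5, LAB6 & LAB7

Check each pair: they overlap iff neither finishes before the other starts.
Sorted by start: LAB1, LAB2, LAB3, LAB5, LAB4, LAB6, LAB7.
LAB2 starts before LAB1 ends → LAB1 and LAB2 overlap.
LAB3 starts after LAB1 ends, so nothing later overlaps LAB1 either.
LAB3 starts after LAB2 ends, so nothing later overlaps LAB2 either.
LAB5 starts after LAB3 ends, so nothing later overlaps LAB3 either.
LAB4 starts before LAB5 ends → LAB5 and LAB4 overlap.
LAB6 starts after LAB5 ends, so nothing later overlaps LAB5 either.
LAB6 starts after LAB4 ends, so nothing later overlaps LAB4 either.
LAB7 starts before LAB6 ends → LAB6 and LAB7 overlap.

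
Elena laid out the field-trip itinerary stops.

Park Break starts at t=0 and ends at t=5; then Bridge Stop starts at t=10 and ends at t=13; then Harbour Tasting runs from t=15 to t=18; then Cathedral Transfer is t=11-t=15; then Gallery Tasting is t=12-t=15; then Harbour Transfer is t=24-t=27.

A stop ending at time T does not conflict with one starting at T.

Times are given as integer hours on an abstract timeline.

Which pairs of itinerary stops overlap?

Two intervals overlap when each starts before the other ends.
Sorted by start: Park Break, Bridge Stop, Cathedral Transfer, Gallery Tasting, Harbour Tasting, Harbour Transfer.
Bridge Stop starts after Park Break ends — done with Park Break.
Cathedral Transfer starts before Bridge Stop ends → Bridge Stop and Cathedral Transfer overlap.
Gallery Tasting starts before Bridge Stop ends → Bridge Stop and Gallery Tasting overlap.
Harbour Tasting starts after Bridge Stop ends — done with Bridge Stop.
Gallery Tasting starts before Cathedral Transfer ends → Cathedral Transfer and Gallery Tasting overlap.
Harbour Tasting starts exactly when Cathedral Transfer ends (back-to-back, no overlap) — done with Cathedral Transfer.
Harbour Tasting starts exactly when Gallery Tasting ends (back-to-back, no overlap) — done with Gallery Tasting.
Harbour Transfer starts after Harbour Tasting ends.

Bridge Stop & Cathedral Transfer, Bridge Stop & Gallery Tasting, Cathedral Transfer & Gallery Tasting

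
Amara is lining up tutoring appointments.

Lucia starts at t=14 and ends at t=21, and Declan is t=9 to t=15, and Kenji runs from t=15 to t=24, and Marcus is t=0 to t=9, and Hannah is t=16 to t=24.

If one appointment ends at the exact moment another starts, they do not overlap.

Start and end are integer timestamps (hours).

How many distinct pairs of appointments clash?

Sorted by start: Marcus, Declan, Lucia, Kenji, Hannah.
Declan starts exactly when Marcus ends (back-to-back, no overlap); Marcus is clear from here.
Lucia starts before Declan ends → Declan and Lucia overlap.
Kenji starts exactly when Declan ends (back-to-back, no overlap); Declan is clear from here.
Kenji starts before Lucia ends → Lucia and Kenji overlap.
Hannah starts before Lucia ends → Lucia and Hannah overlap.
Hannah starts before Kenji ends → Kenji and Hannah overlap.
Overlapping pairs: Declan & Lucia, Hannah & Kenji, Hannah & Lucia, Kenji & Lucia — 4 in total.

4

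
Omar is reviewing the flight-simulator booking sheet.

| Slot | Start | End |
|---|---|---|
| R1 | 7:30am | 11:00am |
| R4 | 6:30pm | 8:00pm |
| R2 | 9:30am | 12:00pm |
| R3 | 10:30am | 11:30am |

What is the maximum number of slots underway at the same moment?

3

Sweep the timeline, counting +1 at each start and −1 at each end (ends before starts at a tie):
7:30am start R1 → 1
9:30am start R2 → 2
10:30am start R3 → 3
11:00am end R1 → 2
11:30am end R3 → 1
12:00pm end R2 → 0
6:30pm start R4 → 1
8:00pm end R4 → 0
Peak is 3, at 10:30am (R1, R2, R3).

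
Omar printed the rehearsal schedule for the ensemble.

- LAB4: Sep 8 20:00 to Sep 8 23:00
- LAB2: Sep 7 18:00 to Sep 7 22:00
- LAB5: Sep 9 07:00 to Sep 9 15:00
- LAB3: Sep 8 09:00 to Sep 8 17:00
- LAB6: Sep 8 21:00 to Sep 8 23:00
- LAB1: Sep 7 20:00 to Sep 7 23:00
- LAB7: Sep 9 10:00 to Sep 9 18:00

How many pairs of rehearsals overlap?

Check each pair: they overlap iff neither finishes before the other starts.
Sorted by start: LAB2, LAB1, LAB3, LAB4, LAB6, LAB5, LAB7.
LAB1 starts before LAB2 ends → LAB2 and LAB1 overlap.
LAB3 starts after LAB2 ends, so LAB2 has no further overlaps.
LAB3 starts after LAB1 ends, so LAB1 has no further overlaps.
LAB4 starts after LAB3 ends, so LAB3 has no further overlaps.
LAB6 starts before LAB4 ends → LAB4 and LAB6 overlap.
LAB5 starts after LAB4 ends, so LAB4 has no further overlaps.
LAB5 starts after LAB6 ends, so LAB6 has no further overlaps.
LAB7 starts before LAB5 ends → LAB5 and LAB7 overlap.
Overlapping pairs: LAB1 & LAB2, LAB4 & LAB6, LAB5 & LAB7 — 3 in total.

3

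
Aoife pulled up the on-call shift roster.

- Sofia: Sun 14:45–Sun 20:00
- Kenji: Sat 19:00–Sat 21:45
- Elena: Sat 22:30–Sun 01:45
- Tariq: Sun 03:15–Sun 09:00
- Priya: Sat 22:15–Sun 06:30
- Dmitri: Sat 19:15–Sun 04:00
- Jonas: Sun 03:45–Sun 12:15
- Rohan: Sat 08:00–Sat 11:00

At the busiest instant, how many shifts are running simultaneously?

Sweep the timeline, counting +1 at each start and −1 at each end (ends before starts at a tie):
Sat 08:00 start Rohan → 1
Sat 11:00 end Rohan → 0
Sat 19:00 start Kenji → 1
Sat 19:15 start Dmitri → 2
Sat 21:45 end Kenji → 1
Sat 22:15 start Priya → 2
Sat 22:30 start Elena → 3
Sun 01:45 end Elena → 2
Sun 03:15 start Tariq → 3
Sun 03:45 start Jonas → 4
Sun 04:00 end Dmitri → 3
Sun 06:30 end Priya → 2
Sun 09:00 end Tariq → 1
Sun 12:15 end Jonas → 0
Sun 14:45 start Sofia → 1
Sun 20:00 end Sofia → 0
Peak is 4, at Sun 03:45 (Dmitri, Jonas, Priya, Tariq).

4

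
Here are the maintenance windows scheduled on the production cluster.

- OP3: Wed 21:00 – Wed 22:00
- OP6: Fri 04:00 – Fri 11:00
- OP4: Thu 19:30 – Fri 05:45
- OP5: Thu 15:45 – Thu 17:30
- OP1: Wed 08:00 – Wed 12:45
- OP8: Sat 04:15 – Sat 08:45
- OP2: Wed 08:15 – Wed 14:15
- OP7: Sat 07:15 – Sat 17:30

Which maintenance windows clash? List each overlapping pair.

OP1 & OP2, OP4 & OP6, OP7 & OP8

Two intervals overlap when each starts before the other ends.
Sorted by start: OP1, OP2, OP3, OP5, OP4, OP6, OP8, OP7.
OP2 starts before OP1 ends → OP1 and OP2 overlap.
OP3 starts after OP1 ends, so OP1 has no further overlaps.
OP3 starts after OP2 ends, so OP2 has no further overlaps.
OP5 starts after OP3 ends, so OP3 has no further overlaps.
OP4 starts after OP5 ends, so OP5 has no further overlaps.
OP6 starts before OP4 ends → OP4 and OP6 overlap.
OP8 starts after OP4 ends, so OP4 has no further overlaps.
OP8 starts after OP6 ends, so OP6 has no further overlaps.
OP7 starts before OP8 ends → OP8 and OP7 overlap.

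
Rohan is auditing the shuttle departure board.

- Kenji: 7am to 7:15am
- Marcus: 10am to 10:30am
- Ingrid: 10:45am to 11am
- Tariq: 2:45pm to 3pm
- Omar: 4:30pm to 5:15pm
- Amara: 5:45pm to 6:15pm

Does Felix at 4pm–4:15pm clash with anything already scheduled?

No — it doesn't clash with anything

Kenji: ends 7:15am at or before Felix starts 4pm → clear.
Marcus: ends 10:30am at or before Felix starts 4pm → clear.
Ingrid: ends 11am at or before Felix starts 4pm → clear.
Tariq: ends 3pm at or before Felix starts 4pm → clear.
Omar: starts 4:30pm at or after Felix ends 4:15pm → clear.
Amara: starts 5:45pm at or after Felix ends 4:15pm → clear.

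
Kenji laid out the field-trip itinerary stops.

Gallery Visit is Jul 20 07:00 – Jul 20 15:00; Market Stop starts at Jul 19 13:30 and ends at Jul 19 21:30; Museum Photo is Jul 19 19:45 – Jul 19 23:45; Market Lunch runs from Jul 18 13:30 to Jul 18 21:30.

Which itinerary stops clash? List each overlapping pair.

Market Stop & Museum Photo

Two intervals overlap when each starts before the other ends.
Sorted by start: Market Lunch, Market Stop, Museum Photo, Gallery Visit.
Market Stop starts after Market Lunch ends — done with Market Lunch.
Museum Photo starts before Market Stop ends → Market Stop and Museum Photo overlap.
Gallery Visit starts after Market Stop ends.
Gallery Visit starts after Museum Photo ends.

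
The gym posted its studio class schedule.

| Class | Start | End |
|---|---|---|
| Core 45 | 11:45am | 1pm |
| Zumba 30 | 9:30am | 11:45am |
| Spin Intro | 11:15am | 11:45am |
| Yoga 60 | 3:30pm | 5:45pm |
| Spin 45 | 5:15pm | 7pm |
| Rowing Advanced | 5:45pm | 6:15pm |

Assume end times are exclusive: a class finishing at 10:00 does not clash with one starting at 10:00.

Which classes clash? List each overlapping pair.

Rowing Advanced & Spin 45, Spin 45 & Yoga 60, Spin Intro & Zumba 30

Sorted by start: Zumba 30, Spin Intro, Core 45, Yoga 60, Spin 45, Rowing Advanced.
Spin Intro starts before Zumba 30 ends → Zumba 30 and Spin Intro overlap.
Core 45 starts exactly when Zumba 30 ends (back-to-back, no overlap) — done with Zumba 30.
Core 45 starts exactly when Spin Intro ends (back-to-back, no overlap) — done with Spin Intro.
Yoga 60 starts after Core 45 ends — done with Core 45.
Spin 45 starts before Yoga 60 ends → Yoga 60 and Spin 45 overlap.
Rowing Advanced starts exactly when Yoga 60 ends (back-to-back, no overlap).
Rowing Advanced starts before Spin 45 ends → Spin 45 and Rowing Advanced overlap.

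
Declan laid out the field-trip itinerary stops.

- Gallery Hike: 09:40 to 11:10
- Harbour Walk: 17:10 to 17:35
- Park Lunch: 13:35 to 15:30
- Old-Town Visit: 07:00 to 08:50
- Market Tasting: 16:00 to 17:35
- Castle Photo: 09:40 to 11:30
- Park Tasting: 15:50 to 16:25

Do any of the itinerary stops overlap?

Yes

Sorted by start: Old-Town Visit, Gallery Hike, Castle Photo, Park Lunch, Park Tasting, Market Tasting, Harbour Walk.
Gallery Hike starts after Old-Town Visit ends, so Old-Town Visit has no further overlaps.
Castle Photo starts before Gallery Hike ends → Gallery Hike and Castle Photo overlap.
That's a conflict, so the schedule is not conflict-free.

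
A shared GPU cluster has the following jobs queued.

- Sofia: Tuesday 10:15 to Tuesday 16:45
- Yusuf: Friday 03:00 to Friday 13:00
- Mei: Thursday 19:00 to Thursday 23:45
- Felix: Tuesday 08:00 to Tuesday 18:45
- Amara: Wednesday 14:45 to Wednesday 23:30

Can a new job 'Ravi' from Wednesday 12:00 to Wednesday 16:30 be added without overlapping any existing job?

Felix: ends Tuesday 18:45 at or before Ravi starts Wednesday 12:00 → clear.
Sofia: ends Tuesday 16:45 at or before Ravi starts Wednesday 12:00 → clear.
Amara: starts Wednesday 14:45 before Ravi ends Wednesday 16:30, and ends Wednesday 23:30 after Ravi starts Wednesday 12:00 → overlap.
Mei: starts Thursday 19:00 at or after Ravi ends Wednesday 16:30 → clear.
Yusuf: starts Friday 03:00 at or after Ravi ends Wednesday 16:30 → clear.
Ravi overlaps Amara.

No — it overlaps Amara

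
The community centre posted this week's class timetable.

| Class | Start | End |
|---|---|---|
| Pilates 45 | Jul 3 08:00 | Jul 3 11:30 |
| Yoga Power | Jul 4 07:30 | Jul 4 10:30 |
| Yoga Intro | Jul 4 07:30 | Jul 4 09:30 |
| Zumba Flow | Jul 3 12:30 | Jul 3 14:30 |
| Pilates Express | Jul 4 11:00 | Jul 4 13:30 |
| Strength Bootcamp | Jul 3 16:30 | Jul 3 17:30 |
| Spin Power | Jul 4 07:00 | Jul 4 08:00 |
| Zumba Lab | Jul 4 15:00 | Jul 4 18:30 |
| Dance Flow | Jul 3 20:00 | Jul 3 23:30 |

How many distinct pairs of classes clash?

3

Sorted by start: Pilates 45, Zumba Flow, Strength Bootcamp, Dance Flow, Spin Power, Yoga Intro, Yoga Power, Pilates Express, Zumba Lab.
Zumba Flow starts after Pilates 45 ends, so Pilates 45 has no further overlaps.
Strength Bootcamp starts after Zumba Flow ends, so Zumba Flow has no further overlaps.
Dance Flow starts after Strength Bootcamp ends, so Strength Bootcamp has no further overlaps.
Spin Power starts after Dance Flow ends, so Dance Flow has no further overlaps.
Yoga Intro starts before Spin Power ends → Spin Power and Yoga Intro overlap.
Yoga Power starts before Spin Power ends → Spin Power and Yoga Power overlap.
Pilates Express starts after Spin Power ends, so Spin Power has no further overlaps.
Yoga Power starts before Yoga Intro ends → Yoga Intro and Yoga Power overlap.
Pilates Express starts after Yoga Intro ends, so Yoga Intro has no further overlaps.
Pilates Express starts after Yoga Power ends, so Yoga Power has no further overlaps.
Zumba Lab starts after Pilates Express ends.
Overlapping pairs: Spin Power & Yoga Intro, Spin Power & Yoga Power, Yoga Intro & Yoga Power — 3 in total.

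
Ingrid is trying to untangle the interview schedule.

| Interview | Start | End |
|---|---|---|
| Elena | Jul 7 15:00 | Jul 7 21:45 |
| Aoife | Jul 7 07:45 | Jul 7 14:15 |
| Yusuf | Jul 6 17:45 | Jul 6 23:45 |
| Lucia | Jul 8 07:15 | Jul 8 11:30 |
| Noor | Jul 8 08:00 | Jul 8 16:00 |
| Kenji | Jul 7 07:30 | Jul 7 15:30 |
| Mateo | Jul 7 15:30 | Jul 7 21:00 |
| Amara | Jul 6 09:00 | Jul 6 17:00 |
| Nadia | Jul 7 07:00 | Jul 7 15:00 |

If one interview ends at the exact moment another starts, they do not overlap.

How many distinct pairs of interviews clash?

Two intervals overlap when each starts before the other ends.
Sorted by start: Amara, Yusuf, Nadia, Kenji, Aoife, Elena, Mateo, Lucia, Noor.
Yusuf starts after Amara ends, so Amara has no further overlaps.
Nadia starts after Yusuf ends, so Yusuf has no further overlaps.
Kenji starts before Nadia ends → Nadia and Kenji overlap.
Aoife starts before Nadia ends → Nadia and Aoife overlap.
Elena starts exactly when Nadia ends (back-to-back, no overlap), so Nadia has no further overlaps.
Aoife starts before Kenji ends → Kenji and Aoife overlap.
Elena starts before Kenji ends → Kenji and Elena overlap.
Mateo starts exactly when Kenji ends (back-to-back, no overlap), so Kenji has no further overlaps.
Elena starts after Aoife ends, so Aoife has no further overlaps.
Mateo starts before Elena ends → Elena and Mateo overlap.
Lucia starts after Elena ends, so Elena has no further overlaps.
Lucia starts after Mateo ends, so Mateo has no further overlaps.
Noor starts before Lucia ends → Lucia and Noor overlap.
Overlapping pairs: Aoife & Kenji, Aoife & Nadia, Elena & Kenji, Elena & Mateo, Kenji & Nadia, Lucia & Noor — 6 in total.

6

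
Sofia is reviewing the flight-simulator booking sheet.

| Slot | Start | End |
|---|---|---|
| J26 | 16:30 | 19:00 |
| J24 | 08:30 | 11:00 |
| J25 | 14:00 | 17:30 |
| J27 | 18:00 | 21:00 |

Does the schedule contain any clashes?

Sorted by start: J24, J25, J26, J27.
J25 starts after J24 ends; J24 is clear from here.
J26 starts before J25 ends → J25 and J26 overlap.
That's a conflict, so the schedule is not conflict-free.

Yes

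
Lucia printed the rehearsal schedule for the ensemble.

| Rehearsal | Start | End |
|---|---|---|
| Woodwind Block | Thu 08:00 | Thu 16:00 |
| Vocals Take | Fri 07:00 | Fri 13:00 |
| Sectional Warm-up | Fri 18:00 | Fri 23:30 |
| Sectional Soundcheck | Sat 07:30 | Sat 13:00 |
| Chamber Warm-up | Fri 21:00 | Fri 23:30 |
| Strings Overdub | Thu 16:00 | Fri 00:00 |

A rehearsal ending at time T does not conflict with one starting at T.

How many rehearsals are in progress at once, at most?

Sweep the timeline, counting +1 at each start and −1 at each end (ends before starts at a tie):
Thu 08:00 start Woodwind Block → 1
Thu 16:00 end Woodwind Block → 0
Thu 16:00 start Strings Overdub → 1
Fri 00:00 end Strings Overdub → 0
Fri 07:00 start Vocals Take → 1
Fri 13:00 end Vocals Take → 0
Fri 18:00 start Sectional Warm-up → 1
Fri 21:00 start Chamber Warm-up → 2
Fri 23:30 end Chamber Warm-up → 1
Fri 23:30 end Sectional Warm-up → 0
Sat 07:30 start Sectional Soundcheck → 1
Sat 13:00 end Sectional Soundcheck → 0
Peak is 2, at Fri 21:00 (Chamber Warm-up, Sectional Warm-up).

2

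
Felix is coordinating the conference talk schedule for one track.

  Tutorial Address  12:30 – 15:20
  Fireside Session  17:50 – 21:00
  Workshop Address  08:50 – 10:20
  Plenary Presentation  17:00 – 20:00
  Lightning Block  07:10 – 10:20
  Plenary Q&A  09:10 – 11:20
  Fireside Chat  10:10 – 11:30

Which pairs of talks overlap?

Fireside Chat & Lightning Block, Fireside Chat & Plenary Q&A, Fireside Chat & Workshop Address, Fireside Session & Plenary Presentation, Lightning Block & Plenary Q&A, Lightning Block & Workshop Address, Plenary Q&A & Workshop Address

Sorted by start: Lightning Block, Workshop Address, Plenary Q&A, Fireside Chat, Tutorial Address, Plenary Presentation, Fireside Session.
Workshop Address starts before Lightning Block ends → Lightning Block and Workshop Address overlap.
Plenary Q&A starts before Lightning Block ends → Lightning Block and Plenary Q&A overlap.
Fireside Chat starts before Lightning Block ends → Lightning Block and Fireside Chat overlap.
Tutorial Address starts after Lightning Block ends, so nothing later overlaps Lightning Block either.
Plenary Q&A starts before Workshop Address ends → Workshop Address and Plenary Q&A overlap.
Fireside Chat starts before Workshop Address ends → Workshop Address and Fireside Chat overlap.
Tutorial Address starts after Workshop Address ends, so nothing later overlaps Workshop Address either.
Fireside Chat starts before Plenary Q&A ends → Plenary Q&A and Fireside Chat overlap.
Tutorial Address starts after Plenary Q&A ends, so nothing later overlaps Plenary Q&A either.
Tutorial Address starts after Fireside Chat ends, so nothing later overlaps Fireside Chat either.
Plenary Presentation starts after Tutorial Address ends, so nothing later overlaps Tutorial Address either.
Fireside Session starts before Plenary Presentation ends → Plenary Presentation and Fireside Session overlap.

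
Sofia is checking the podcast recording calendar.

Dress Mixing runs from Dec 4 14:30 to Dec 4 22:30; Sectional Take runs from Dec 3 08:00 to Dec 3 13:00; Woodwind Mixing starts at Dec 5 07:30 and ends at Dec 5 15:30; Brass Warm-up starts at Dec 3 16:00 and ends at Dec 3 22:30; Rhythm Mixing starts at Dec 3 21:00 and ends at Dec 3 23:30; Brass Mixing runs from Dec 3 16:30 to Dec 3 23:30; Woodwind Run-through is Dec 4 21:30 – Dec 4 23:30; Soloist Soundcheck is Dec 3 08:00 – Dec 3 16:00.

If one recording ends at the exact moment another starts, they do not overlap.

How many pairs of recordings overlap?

5

Sorted by start: Sectional Take, Soloist Soundcheck, Brass Warm-up, Brass Mixing, Rhythm Mixing, Dress Mixing, Woodwind Run-through, Woodwind Mixing.
Soloist Soundcheck starts before Sectional Take ends → Sectional Take and Soloist Soundcheck overlap.
Brass Warm-up starts after Sectional Take ends, so Sectional Take has no further overlaps.
Brass Warm-up starts exactly when Soloist Soundcheck ends (back-to-back, no overlap), so Soloist Soundcheck has no further overlaps.
Brass Mixing starts before Brass Warm-up ends → Brass Warm-up and Brass Mixing overlap.
Rhythm Mixing starts before Brass Warm-up ends → Brass Warm-up and Rhythm Mixing overlap.
Dress Mixing starts after Brass Warm-up ends, so Brass Warm-up has no further overlaps.
Rhythm Mixing starts before Brass Mixing ends → Brass Mixing and Rhythm Mixing overlap.
Dress Mixing starts after Brass Mixing ends, so Brass Mixing has no further overlaps.
Dress Mixing starts after Rhythm Mixing ends, so Rhythm Mixing has no further overlaps.
Woodwind Run-through starts before Dress Mixing ends → Dress Mixing and Woodwind Run-through overlap.
Woodwind Mixing starts after Dress Mixing ends.
Woodwind Mixing starts after Woodwind Run-through ends.
Overlapping pairs: Brass Mixing & Brass Warm-up, Brass Mixing & Rhythm Mixing, Brass Warm-up & Rhythm Mixing, Dress Mixing & Woodwind Run-through, Sectional Take & Soloist Soundcheck — 5 in total.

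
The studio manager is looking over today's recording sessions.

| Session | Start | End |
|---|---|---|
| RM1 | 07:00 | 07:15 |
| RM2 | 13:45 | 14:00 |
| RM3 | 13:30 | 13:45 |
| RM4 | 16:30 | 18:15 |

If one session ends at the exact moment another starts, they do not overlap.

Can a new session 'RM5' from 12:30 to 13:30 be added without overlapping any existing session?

RM1: ends 07:15 at or before RM5 starts 12:30 → clear.
RM3: starts 13:30 at or after RM5 ends 13:30 → clear.
RM2: starts 13:45 at or after RM5 ends 13:30 → clear.
RM4: starts 16:30 at or after RM5 ends 13:30 → clear.

Yes — the slot is free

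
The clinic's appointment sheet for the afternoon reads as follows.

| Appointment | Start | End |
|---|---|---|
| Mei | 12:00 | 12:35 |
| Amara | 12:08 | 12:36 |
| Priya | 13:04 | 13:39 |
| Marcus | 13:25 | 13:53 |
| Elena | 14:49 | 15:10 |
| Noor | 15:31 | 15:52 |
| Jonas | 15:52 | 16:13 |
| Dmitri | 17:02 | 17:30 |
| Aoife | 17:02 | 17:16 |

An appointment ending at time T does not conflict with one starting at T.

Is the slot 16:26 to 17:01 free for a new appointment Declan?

Yes — the slot is free

Mei: ends 12:35 at or before Declan starts 16:26 → clear.
Amara: ends 12:36 at or before Declan starts 16:26 → clear.
Priya: ends 13:39 at or before Declan starts 16:26 → clear.
Marcus: ends 13:53 at or before Declan starts 16:26 → clear.
Elena: ends 15:10 at or before Declan starts 16:26 → clear.
Noor: ends 15:52 at or before Declan starts 16:26 → clear.
Jonas: ends 16:13 at or before Declan starts 16:26 → clear.
Dmitri: starts 17:02 at or after Declan ends 17:01 → clear.
Aoife: starts 17:02 at or after Declan ends 17:01 → clear.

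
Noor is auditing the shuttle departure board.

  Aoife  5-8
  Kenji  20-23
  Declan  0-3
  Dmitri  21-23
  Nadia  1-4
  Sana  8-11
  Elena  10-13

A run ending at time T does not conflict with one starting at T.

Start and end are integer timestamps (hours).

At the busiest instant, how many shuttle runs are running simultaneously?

2

Sort all start/end points and keep a running count:
0 start Declan → 1
1 start Nadia → 2
3 end Declan → 1
4 end Nadia → 0
5 start Aoife → 1
8 end Aoife → 0
8 start Sana → 1
10 start Elena → 2
11 end Sana → 1
13 end Elena → 0
20 start Kenji → 1
21 start Dmitri → 2
23 end Dmitri → 1
23 end Kenji → 0
Peak is 2, at 1 (Declan, Nadia).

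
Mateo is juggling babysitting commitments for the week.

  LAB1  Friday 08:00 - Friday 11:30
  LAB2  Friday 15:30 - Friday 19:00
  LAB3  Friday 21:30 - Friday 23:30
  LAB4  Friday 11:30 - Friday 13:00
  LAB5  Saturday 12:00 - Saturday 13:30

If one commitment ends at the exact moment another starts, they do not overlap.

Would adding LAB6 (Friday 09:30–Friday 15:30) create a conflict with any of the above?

LAB1: starts Friday 08:00 before LAB6 ends Friday 15:30, and ends Friday 11:30 after LAB6 starts Friday 09:30 → overlap.
LAB4: starts Friday 11:30 before LAB6 ends Friday 15:30, and ends Friday 13:00 after LAB6 starts Friday 09:30 → overlap.
LAB2: starts Friday 15:30 at or after LAB6 ends Friday 15:30 → clear.
LAB3: starts Friday 21:30 at or after LAB6 ends Friday 15:30 → clear.
LAB5: starts Saturday 12:00 at or after LAB6 ends Friday 15:30 → clear.
LAB6 overlaps LAB1, LAB4.

Yes — it overlaps LAB1, LAB4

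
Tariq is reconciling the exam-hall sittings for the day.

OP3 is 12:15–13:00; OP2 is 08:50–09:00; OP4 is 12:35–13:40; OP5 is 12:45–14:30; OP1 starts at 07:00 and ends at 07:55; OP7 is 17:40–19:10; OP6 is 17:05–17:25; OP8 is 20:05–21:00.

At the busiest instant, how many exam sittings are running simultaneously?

3

Sweep the timeline, counting +1 at each start and −1 at each end (ends before starts at a tie):
07:00 start OP1 → 1
07:55 end OP1 → 0
08:50 start OP2 → 1
09:00 end OP2 → 0
12:15 start OP3 → 1
12:35 start OP4 → 2
12:45 start OP5 → 3
13:00 end OP3 → 2
13:40 end OP4 → 1
14:30 end OP5 → 0
17:05 start OP6 → 1
17:25 end OP6 → 0
17:40 start OP7 → 1
19:10 end OP7 → 0
20:05 start OP8 → 1
21:00 end OP8 → 0
Peak is 3, at 12:45 (OP3, OP4, OP5).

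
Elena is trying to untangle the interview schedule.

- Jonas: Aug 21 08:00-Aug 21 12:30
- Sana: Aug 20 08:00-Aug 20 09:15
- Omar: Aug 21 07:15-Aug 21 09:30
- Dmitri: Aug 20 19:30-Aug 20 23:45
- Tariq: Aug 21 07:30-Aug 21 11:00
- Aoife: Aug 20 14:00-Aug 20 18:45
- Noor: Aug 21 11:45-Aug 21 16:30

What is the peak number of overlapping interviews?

3

Sweep the timeline, counting +1 at each start and −1 at each end (ends before starts at a tie):
Aug 20 08:00 start Sana → 1
Aug 20 09:15 end Sana → 0
Aug 20 14:00 start Aoife → 1
Aug 20 18:45 end Aoife → 0
Aug 20 19:30 start Dmitri → 1
Aug 20 23:45 end Dmitri → 0
Aug 21 07:15 start Omar → 1
Aug 21 07:30 start Tariq → 2
Aug 21 08:00 start Jonas → 3
Aug 21 09:30 end Omar → 2
Aug 21 11:00 end Tariq → 1
Aug 21 11:45 start Noor → 2
Aug 21 12:30 end Jonas → 1
Aug 21 16:30 end Noor → 0
Peak is 3, at Aug 21 08:00 (Jonas, Omar, Tariq).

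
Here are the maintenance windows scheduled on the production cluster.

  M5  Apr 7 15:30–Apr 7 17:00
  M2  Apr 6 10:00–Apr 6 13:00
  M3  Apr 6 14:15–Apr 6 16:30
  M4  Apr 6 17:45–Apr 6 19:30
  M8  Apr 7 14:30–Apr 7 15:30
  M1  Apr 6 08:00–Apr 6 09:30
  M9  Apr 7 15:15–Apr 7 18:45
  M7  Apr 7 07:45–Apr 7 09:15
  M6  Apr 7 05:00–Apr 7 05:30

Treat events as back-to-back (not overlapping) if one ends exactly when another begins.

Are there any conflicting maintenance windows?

Yes

Sorted by start: M1, M2, M3, M4, M6, M7, M8, M9, M5.
M2 starts after M1 ends; M1 is clear from here.
M3 starts after M2 ends; M2 is clear from here.
M4 starts after M3 ends; M3 is clear from here.
M6 starts after M4 ends; M4 is clear from here.
M7 starts after M6 ends; M6 is clear from here.
M8 starts after M7 ends; M7 is clear from here.
M9 starts before M8 ends → M8 and M9 overlap.
That's a conflict, so the schedule is not conflict-free.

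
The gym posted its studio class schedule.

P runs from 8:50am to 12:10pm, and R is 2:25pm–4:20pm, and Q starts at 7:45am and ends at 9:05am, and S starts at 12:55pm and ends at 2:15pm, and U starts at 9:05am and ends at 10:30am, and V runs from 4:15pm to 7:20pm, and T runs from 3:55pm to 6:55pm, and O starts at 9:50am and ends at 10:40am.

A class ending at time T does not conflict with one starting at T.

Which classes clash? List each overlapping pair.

Sorted by start: Q, P, U, O, S, R, T, V.
P starts before Q ends → Q and P overlap.
U starts exactly when Q ends (back-to-back, no overlap), so nothing later overlaps Q either.
U starts before P ends → P and U overlap.
O starts before P ends → P and O overlap.
S starts after P ends, so nothing later overlaps P either.
O starts before U ends → U and O overlap.
S starts after U ends, so nothing later overlaps U either.
S starts after O ends, so nothing later overlaps O either.
R starts after S ends, so nothing later overlaps S either.
T starts before R ends → R and T overlap.
V starts before R ends → R and V overlap.
V starts before T ends → T and V overlap.

O & P, O & U, P & Q, P & U, R & T, R & V, T & V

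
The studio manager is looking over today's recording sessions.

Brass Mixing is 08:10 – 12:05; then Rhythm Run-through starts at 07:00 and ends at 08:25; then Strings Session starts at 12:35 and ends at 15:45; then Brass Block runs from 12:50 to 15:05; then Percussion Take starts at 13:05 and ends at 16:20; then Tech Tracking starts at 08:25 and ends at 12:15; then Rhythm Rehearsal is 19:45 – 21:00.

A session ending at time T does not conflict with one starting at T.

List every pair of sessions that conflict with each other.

Brass Block & Percussion Take, Brass Block & Strings Session, Brass Mixing & Rhythm Run-through, Brass Mixing & Tech Tracking, Percussion Take & Strings Session

Sorted by start: Rhythm Run-through, Brass Mixing, Tech Tracking, Strings Session, Brass Block, Percussion Take, Rhythm Rehearsal.
Brass Mixing starts before Rhythm Run-through ends → Rhythm Run-through and Brass Mixing overlap.
Tech Tracking starts exactly when Rhythm Run-through ends (back-to-back, no overlap) — done with Rhythm Run-through.
Tech Tracking starts before Brass Mixing ends → Brass Mixing and Tech Tracking overlap.
Strings Session starts after Brass Mixing ends — done with Brass Mixing.
Strings Session starts after Tech Tracking ends — done with Tech Tracking.
Brass Block starts before Strings Session ends → Strings Session and Brass Block overlap.
Percussion Take starts before Strings Session ends → Strings Session and Percussion Take overlap.
Rhythm Rehearsal starts after Strings Session ends.
Percussion Take starts before Brass Block ends → Brass Block and Percussion Take overlap.
Rhythm Rehearsal starts after Brass Block ends.
Rhythm Rehearsal starts after Percussion Take ends.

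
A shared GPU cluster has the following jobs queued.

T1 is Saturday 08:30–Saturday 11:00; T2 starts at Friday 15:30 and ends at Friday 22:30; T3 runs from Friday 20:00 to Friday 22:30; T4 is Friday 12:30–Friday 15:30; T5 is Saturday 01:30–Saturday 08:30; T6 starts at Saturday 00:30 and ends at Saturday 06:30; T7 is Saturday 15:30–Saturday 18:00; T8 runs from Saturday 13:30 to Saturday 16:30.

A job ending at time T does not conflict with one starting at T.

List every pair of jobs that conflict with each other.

T2 & T3, T5 & T6, T7 & T8

Sorted by start: T4, T2, T3, T6, T5, T1, T8, T7.
T2 starts exactly when T4 ends (back-to-back, no overlap); T4 is clear from here.
T3 starts before T2 ends → T2 and T3 overlap.
T6 starts after T2 ends; T2 is clear from here.
T6 starts after T3 ends; T3 is clear from here.
T5 starts before T6 ends → T6 and T5 overlap.
T1 starts after T6 ends; T6 is clear from here.
T1 starts exactly when T5 ends (back-to-back, no overlap); T5 is clear from here.
T8 starts after T1 ends; T1 is clear from here.
T7 starts before T8 ends → T8 and T7 overlap.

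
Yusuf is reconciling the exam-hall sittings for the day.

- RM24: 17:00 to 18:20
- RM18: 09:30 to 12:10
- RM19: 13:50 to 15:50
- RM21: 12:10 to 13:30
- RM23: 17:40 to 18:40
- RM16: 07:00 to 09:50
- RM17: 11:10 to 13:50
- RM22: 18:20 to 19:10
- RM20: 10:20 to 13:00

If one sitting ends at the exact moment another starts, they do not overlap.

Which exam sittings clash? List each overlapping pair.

RM16 & RM18, RM17 & RM18, RM17 & RM20, RM17 & RM21, RM18 & RM20, RM20 & RM21, RM22 & RM23, RM23 & RM24

Check each pair: they overlap iff neither finishes before the other starts.
Sorted by start: RM16, RM18, RM20, RM17, RM21, RM19, RM24, RM23, RM22.
RM18 starts before RM16 ends → RM16 and RM18 overlap.
RM20 starts after RM16 ends — done with RM16.
RM20 starts before RM18 ends → RM18 and RM20 overlap.
RM17 starts before RM18 ends → RM18 and RM17 overlap.
RM21 starts exactly when RM18 ends (back-to-back, no overlap) — done with RM18.
RM17 starts before RM20 ends → RM20 and RM17 overlap.
RM21 starts before RM20 ends → RM20 and RM21 overlap.
RM19 starts after RM20 ends — done with RM20.
RM21 starts before RM17 ends → RM17 and RM21 overlap.
RM19 starts exactly when RM17 ends (back-to-back, no overlap) — done with RM17.
RM19 starts after RM21 ends — done with RM21.
RM24 starts after RM19 ends — done with RM19.
RM23 starts before RM24 ends → RM24 and RM23 overlap.
RM22 starts exactly when RM24 ends (back-to-back, no overlap).
RM22 starts before RM23 ends → RM23 and RM22 overlap.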